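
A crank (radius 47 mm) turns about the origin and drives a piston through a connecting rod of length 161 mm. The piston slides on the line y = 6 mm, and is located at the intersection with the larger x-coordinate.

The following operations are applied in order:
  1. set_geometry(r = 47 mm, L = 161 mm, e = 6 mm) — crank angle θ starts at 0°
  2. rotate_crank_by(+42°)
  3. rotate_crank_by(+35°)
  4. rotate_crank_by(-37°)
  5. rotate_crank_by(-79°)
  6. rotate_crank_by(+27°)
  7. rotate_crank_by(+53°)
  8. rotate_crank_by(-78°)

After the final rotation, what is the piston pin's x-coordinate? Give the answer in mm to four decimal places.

set_geometry: r = 47 mm, L = 161 mm, e = 6 mm; θ ← 0°
rotate_crank_by(+42°): θ ← 0° +42° = 42°
rotate_crank_by(+35°): θ ← 42° +35° = 77°
rotate_crank_by(-37°): θ ← 77° -37° = 40°
rotate_crank_by(-79°): θ ← 40° -79° = -39°
rotate_crank_by(+27°): θ ← -39° +27° = -12°
rotate_crank_by(+53°): θ ← -12° +53° = 41°
rotate_crank_by(-78°): θ ← 41° -78° = -37°
crank pin P = (r cos θ, r sin θ) = (37.535869, -28.285306)
h = r sin θ − e = -28.285306 − 6 = -34.285306
x = r cos θ + √(L² − h²) = 37.535869 + √(25921.0 − 1175.4822) = 37.535869 + 157.307081 = 194.842950

194.8430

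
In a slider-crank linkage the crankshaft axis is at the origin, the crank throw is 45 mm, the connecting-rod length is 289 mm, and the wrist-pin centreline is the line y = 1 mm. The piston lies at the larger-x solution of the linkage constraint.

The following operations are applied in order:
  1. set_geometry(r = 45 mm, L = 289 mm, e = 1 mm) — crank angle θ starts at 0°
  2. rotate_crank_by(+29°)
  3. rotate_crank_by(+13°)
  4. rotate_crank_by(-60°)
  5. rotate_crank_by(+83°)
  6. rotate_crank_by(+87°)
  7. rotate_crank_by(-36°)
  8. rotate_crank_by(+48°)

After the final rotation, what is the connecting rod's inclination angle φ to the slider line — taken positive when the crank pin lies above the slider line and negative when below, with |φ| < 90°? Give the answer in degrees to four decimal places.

set_geometry: r = 45 mm, L = 289 mm, e = 1 mm; θ ← 0°
rotate_crank_by(+29°): θ ← 0° +29° = 29°
rotate_crank_by(+13°): θ ← 29° +13° = 42°
rotate_crank_by(-60°): θ ← 42° -60° = -18°
rotate_crank_by(+83°): θ ← -18° +83° = 65°
rotate_crank_by(+87°): θ ← 65° +87° = 152°
rotate_crank_by(-36°): θ ← 152° -36° = 116°
rotate_crank_by(+48°): θ ← 116° +48° = 164°
crank pin P = (r cos θ, r sin θ) = (-43.256776, 12.403681)
h = r sin θ − e = 12.403681 − 1 = 11.403681
sin φ = h / L = 11.403681 / 289 = 0.03945910
φ = arcsin(0.03945910) = 2.261427°

2.2614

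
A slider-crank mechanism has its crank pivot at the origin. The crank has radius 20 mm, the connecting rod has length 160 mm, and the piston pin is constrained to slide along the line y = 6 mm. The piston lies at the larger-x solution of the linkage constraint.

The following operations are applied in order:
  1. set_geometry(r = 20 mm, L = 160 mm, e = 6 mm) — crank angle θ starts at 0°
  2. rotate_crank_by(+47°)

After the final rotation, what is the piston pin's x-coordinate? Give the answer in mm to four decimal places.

173.4072

set_geometry: r = 20 mm, L = 160 mm, e = 6 mm; θ ← 0°
rotate_crank_by(+47°): θ ← 0° +47° = 47°
crank pin P = (r cos θ, r sin θ) = (13.639967, 14.627074)
h = r sin θ − e = 14.627074 − 6 = 8.627074
x = r cos θ + √(L² − h²) = 13.639967 + √(25600.0 − 74.4264) = 13.639967 + 159.767248 = 173.407215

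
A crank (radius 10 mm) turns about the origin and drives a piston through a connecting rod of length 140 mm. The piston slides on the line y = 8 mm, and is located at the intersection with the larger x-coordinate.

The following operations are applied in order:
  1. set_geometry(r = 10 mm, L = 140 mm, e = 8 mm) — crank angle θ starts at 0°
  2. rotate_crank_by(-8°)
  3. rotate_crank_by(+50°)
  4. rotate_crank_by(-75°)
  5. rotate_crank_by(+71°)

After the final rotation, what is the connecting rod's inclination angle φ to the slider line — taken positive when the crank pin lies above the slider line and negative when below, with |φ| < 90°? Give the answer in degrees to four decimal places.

set_geometry: r = 10 mm, L = 140 mm, e = 8 mm; θ ← 0°
rotate_crank_by(-8°): θ ← 0° -8° = -8°
rotate_crank_by(+50°): θ ← -8° +50° = 42°
rotate_crank_by(-75°): θ ← 42° -75° = -33°
rotate_crank_by(+71°): θ ← -33° +71° = 38°
crank pin P = (r cos θ, r sin θ) = (7.880108, 6.156615)
h = r sin θ − e = 6.156615 − 8 = -1.843385
sin φ = h / L = -1.843385 / 140 = -0.01316704
φ = arcsin(-0.01316704) = -0.754437°

-0.7544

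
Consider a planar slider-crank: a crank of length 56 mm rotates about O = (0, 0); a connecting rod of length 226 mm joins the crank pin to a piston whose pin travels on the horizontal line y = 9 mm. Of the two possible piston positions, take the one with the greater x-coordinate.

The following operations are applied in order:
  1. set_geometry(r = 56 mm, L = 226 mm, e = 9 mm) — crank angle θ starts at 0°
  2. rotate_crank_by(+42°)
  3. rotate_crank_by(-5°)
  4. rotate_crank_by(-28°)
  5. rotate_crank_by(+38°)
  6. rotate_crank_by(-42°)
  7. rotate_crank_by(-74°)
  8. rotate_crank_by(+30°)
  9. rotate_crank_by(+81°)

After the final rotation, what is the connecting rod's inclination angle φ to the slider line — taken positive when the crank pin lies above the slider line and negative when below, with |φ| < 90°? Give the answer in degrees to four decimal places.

7.2373

set_geometry: r = 56 mm, L = 226 mm, e = 9 mm; θ ← 0°
rotate_crank_by(+42°): θ ← 0° +42° = 42°
rotate_crank_by(-5°): θ ← 42° -5° = 37°
rotate_crank_by(-28°): θ ← 37° -28° = 9°
rotate_crank_by(+38°): θ ← 9° +38° = 47°
rotate_crank_by(-42°): θ ← 47° -42° = 5°
rotate_crank_by(-74°): θ ← 5° -74° = -69°
rotate_crank_by(+30°): θ ← -69° +30° = -39°
rotate_crank_by(+81°): θ ← -39° +81° = 42°
crank pin P = (r cos θ, r sin θ) = (41.616110, 37.471314)
h = r sin θ − e = 37.471314 − 9 = 28.471314
sin φ = h / L = 28.471314 / 226 = 0.12597927
φ = arcsin(0.12597927) = 7.237311°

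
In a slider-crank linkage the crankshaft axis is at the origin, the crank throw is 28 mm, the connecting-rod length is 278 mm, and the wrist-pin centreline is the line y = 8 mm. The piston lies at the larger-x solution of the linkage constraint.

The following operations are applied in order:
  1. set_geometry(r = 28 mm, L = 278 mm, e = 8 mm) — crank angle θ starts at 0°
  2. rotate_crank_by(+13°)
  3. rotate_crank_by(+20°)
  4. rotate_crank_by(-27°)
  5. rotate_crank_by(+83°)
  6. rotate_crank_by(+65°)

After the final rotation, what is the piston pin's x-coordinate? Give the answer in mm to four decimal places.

set_geometry: r = 28 mm, L = 278 mm, e = 8 mm; θ ← 0°
rotate_crank_by(+13°): θ ← 0° +13° = 13°
rotate_crank_by(+20°): θ ← 13° +20° = 33°
rotate_crank_by(-27°): θ ← 33° -27° = 6°
rotate_crank_by(+83°): θ ← 6° +83° = 89°
rotate_crank_by(+65°): θ ← 89° +65° = 154°
crank pin P = (r cos θ, r sin θ) = (-25.166233, 12.274392)
h = r sin θ − e = 12.274392 − 8 = 4.274392
x = r cos θ + √(L² − h²) = -25.166233 + √(77284.0 − 18.2704) = -25.166233 + 277.967138 = 252.800904

252.8009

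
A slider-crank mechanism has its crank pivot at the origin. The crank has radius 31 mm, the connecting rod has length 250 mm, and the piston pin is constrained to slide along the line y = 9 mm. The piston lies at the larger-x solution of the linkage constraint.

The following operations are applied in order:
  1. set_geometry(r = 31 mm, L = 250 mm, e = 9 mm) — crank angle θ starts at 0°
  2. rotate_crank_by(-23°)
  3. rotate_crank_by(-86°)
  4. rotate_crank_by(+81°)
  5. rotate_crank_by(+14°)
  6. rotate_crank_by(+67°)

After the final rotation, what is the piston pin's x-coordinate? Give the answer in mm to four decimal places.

268.1592

set_geometry: r = 31 mm, L = 250 mm, e = 9 mm; θ ← 0°
rotate_crank_by(-23°): θ ← 0° -23° = -23°
rotate_crank_by(-86°): θ ← -23° -86° = -109°
rotate_crank_by(+81°): θ ← -109° +81° = -28°
rotate_crank_by(+14°): θ ← -28° +14° = -14°
rotate_crank_by(+67°): θ ← -14° +67° = 53°
crank pin P = (r cos θ, r sin θ) = (18.656266, 24.757701)
h = r sin θ − e = 24.757701 − 9 = 15.757701
x = r cos θ + √(L² − h²) = 18.656266 + √(62500.0 − 248.3051) = 18.656266 + 249.502896 = 268.159161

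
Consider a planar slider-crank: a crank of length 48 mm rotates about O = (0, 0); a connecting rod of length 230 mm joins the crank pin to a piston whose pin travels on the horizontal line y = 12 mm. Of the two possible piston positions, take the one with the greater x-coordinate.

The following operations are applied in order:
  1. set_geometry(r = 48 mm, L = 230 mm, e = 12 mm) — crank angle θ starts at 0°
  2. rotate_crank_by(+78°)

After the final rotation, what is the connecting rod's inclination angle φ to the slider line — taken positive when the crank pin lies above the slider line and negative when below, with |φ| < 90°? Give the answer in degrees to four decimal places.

8.7406

set_geometry: r = 48 mm, L = 230 mm, e = 12 mm; θ ← 0°
rotate_crank_by(+78°): θ ← 0° +78° = 78°
crank pin P = (r cos θ, r sin θ) = (9.979761, 46.951085)
h = r sin θ − e = 46.951085 − 12 = 34.951085
sin φ = h / L = 34.951085 / 230 = 0.15196124
φ = arcsin(0.15196124) = 8.740600°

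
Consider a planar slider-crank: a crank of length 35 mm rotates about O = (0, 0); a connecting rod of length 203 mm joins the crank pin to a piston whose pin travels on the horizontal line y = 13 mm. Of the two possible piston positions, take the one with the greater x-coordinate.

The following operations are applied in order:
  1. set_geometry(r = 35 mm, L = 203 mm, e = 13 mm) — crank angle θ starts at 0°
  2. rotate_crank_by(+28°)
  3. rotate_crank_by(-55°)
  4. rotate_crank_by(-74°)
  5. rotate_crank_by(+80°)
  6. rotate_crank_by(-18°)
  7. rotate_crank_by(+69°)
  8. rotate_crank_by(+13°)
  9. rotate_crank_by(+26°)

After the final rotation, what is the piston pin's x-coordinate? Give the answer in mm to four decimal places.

214.5871

set_geometry: r = 35 mm, L = 203 mm, e = 13 mm; θ ← 0°
rotate_crank_by(+28°): θ ← 0° +28° = 28°
rotate_crank_by(-55°): θ ← 28° -55° = -27°
rotate_crank_by(-74°): θ ← -27° -74° = -101°
rotate_crank_by(+80°): θ ← -101° +80° = -21°
rotate_crank_by(-18°): θ ← -21° -18° = -39°
rotate_crank_by(+69°): θ ← -39° +69° = 30°
rotate_crank_by(+13°): θ ← 30° +13° = 43°
rotate_crank_by(+26°): θ ← 43° +26° = 69°
crank pin P = (r cos θ, r sin θ) = (12.542878, 32.675315)
h = r sin θ − e = 32.675315 − 13 = 19.675315
x = r cos θ + √(L² − h²) = 12.542878 + √(41209.0 − 387.1180) = 12.542878 + 202.044257 = 214.587136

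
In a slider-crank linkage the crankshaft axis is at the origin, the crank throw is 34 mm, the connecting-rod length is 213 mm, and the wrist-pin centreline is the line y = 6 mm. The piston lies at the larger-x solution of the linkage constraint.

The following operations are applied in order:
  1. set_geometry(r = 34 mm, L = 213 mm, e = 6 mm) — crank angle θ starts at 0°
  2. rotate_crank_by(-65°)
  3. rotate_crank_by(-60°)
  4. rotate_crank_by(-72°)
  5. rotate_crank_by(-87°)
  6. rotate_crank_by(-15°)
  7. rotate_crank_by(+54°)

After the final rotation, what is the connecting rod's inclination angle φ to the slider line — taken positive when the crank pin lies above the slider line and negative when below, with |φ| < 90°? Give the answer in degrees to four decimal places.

6.6901

set_geometry: r = 34 mm, L = 213 mm, e = 6 mm; θ ← 0°
rotate_crank_by(-65°): θ ← 0° -65° = -65°
rotate_crank_by(-60°): θ ← -65° -60° = -125°
rotate_crank_by(-72°): θ ← -125° -72° = -197°
rotate_crank_by(-87°): θ ← -197° -87° = -284°
rotate_crank_by(-15°): θ ← -284° -15° = -299°
rotate_crank_by(+54°): θ ← -299° +54° = -245°
crank pin P = (r cos θ, r sin θ) = (-14.369021, 30.814465)
h = r sin θ − e = 30.814465 − 6 = 24.814465
sin φ = h / L = 24.814465 / 213 = 0.11649983
φ = arcsin(0.11649983) = 6.690141°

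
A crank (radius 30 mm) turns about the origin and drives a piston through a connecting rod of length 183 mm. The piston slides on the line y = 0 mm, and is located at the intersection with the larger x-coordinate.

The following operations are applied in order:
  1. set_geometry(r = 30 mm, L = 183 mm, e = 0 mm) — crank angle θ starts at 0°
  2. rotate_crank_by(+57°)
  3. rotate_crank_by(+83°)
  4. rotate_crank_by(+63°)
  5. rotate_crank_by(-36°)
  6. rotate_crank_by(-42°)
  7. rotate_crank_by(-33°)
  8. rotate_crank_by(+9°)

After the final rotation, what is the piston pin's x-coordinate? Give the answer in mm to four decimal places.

set_geometry: r = 30 mm, L = 183 mm, e = 0 mm; θ ← 0°
rotate_crank_by(+57°): θ ← 0° +57° = 57°
rotate_crank_by(+83°): θ ← 57° +83° = 140°
rotate_crank_by(+63°): θ ← 140° +63° = 203°
rotate_crank_by(-36°): θ ← 203° -36° = 167°
rotate_crank_by(-42°): θ ← 167° -42° = 125°
rotate_crank_by(-33°): θ ← 125° -33° = 92°
rotate_crank_by(+9°): θ ← 92° +9° = 101°
crank pin P = (r cos θ, r sin θ) = (-5.724270, 29.448816)
h = r sin θ − e = 29.448816 − 0 = 29.448816
x = r cos θ + √(L² − h²) = -5.724270 + √(33489.0 − 867.2327) = -5.724270 + 180.614970 = 174.890700

174.8907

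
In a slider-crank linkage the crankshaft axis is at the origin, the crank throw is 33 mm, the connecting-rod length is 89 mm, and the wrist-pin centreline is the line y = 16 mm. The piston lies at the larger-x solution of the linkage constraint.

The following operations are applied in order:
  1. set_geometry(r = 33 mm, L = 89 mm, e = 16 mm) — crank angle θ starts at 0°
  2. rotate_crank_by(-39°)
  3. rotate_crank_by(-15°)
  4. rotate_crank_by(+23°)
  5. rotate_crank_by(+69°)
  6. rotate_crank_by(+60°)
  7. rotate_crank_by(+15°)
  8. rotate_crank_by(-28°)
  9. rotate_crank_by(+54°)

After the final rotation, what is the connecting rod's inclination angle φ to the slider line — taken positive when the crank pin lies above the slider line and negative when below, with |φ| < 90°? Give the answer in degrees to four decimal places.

set_geometry: r = 33 mm, L = 89 mm, e = 16 mm; θ ← 0°
rotate_crank_by(-39°): θ ← 0° -39° = -39°
rotate_crank_by(-15°): θ ← -39° -15° = -54°
rotate_crank_by(+23°): θ ← -54° +23° = -31°
rotate_crank_by(+69°): θ ← -31° +69° = 38°
rotate_crank_by(+60°): θ ← 38° +60° = 98°
rotate_crank_by(+15°): θ ← 98° +15° = 113°
rotate_crank_by(-28°): θ ← 113° -28° = 85°
rotate_crank_by(+54°): θ ← 85° +54° = 139°
crank pin P = (r cos θ, r sin θ) = (-24.905416, 21.649948)
h = r sin θ − e = 21.649948 − 16 = 5.649948
sin φ = h / L = 5.649948 / 89 = 0.06348256
φ = arcsin(0.06348256) = 3.639730°

3.6397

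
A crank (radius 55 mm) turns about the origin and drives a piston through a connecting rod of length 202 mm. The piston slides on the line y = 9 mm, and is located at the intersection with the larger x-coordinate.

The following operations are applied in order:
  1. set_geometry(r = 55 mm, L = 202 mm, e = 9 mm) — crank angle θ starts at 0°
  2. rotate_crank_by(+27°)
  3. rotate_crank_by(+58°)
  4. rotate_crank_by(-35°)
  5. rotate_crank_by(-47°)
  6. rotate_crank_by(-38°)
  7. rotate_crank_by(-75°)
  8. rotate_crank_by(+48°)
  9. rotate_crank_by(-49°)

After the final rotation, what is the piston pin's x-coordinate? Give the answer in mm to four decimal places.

set_geometry: r = 55 mm, L = 202 mm, e = 9 mm; θ ← 0°
rotate_crank_by(+27°): θ ← 0° +27° = 27°
rotate_crank_by(+58°): θ ← 27° +58° = 85°
rotate_crank_by(-35°): θ ← 85° -35° = 50°
rotate_crank_by(-47°): θ ← 50° -47° = 3°
rotate_crank_by(-38°): θ ← 3° -38° = -35°
rotate_crank_by(-75°): θ ← -35° -75° = -110°
rotate_crank_by(+48°): θ ← -110° +48° = -62°
rotate_crank_by(-49°): θ ← -62° -49° = -111°
crank pin P = (r cos θ, r sin θ) = (-19.710237, -51.346923)
h = r sin θ − e = -51.346923 − 9 = -60.346923
x = r cos θ + √(L² − h²) = -19.710237 + √(40804.0 − 3641.7512) = -19.710237 + 192.775125 = 173.064888

173.0649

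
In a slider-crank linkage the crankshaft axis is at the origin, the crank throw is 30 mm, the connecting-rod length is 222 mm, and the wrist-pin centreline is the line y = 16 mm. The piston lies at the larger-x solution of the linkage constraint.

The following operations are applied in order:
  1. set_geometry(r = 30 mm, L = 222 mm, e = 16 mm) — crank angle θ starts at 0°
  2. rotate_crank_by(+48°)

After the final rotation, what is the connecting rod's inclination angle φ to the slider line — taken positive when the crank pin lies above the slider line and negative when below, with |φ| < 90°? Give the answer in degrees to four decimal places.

set_geometry: r = 30 mm, L = 222 mm, e = 16 mm; θ ← 0°
rotate_crank_by(+48°): θ ← 0° +48° = 48°
crank pin P = (r cos θ, r sin θ) = (20.073918, 22.294345)
h = r sin θ − e = 22.294345 − 16 = 6.294345
sin φ = h / L = 6.294345 / 222 = 0.02835290
φ = arcsin(0.02835290) = 1.624719°

1.6247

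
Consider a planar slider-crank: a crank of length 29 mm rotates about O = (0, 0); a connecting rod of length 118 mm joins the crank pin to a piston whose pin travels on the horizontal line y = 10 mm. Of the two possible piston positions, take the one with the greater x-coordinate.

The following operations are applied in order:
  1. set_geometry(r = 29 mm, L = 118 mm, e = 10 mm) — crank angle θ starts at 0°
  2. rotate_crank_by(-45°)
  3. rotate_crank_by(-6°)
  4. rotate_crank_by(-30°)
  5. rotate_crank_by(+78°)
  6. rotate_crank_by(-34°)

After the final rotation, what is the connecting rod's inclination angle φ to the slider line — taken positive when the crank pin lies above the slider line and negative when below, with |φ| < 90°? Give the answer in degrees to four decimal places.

set_geometry: r = 29 mm, L = 118 mm, e = 10 mm; θ ← 0°
rotate_crank_by(-45°): θ ← 0° -45° = -45°
rotate_crank_by(-6°): θ ← -45° -6° = -51°
rotate_crank_by(-30°): θ ← -51° -30° = -81°
rotate_crank_by(+78°): θ ← -81° +78° = -3°
rotate_crank_by(-34°): θ ← -3° -34° = -37°
crank pin P = (r cos θ, r sin θ) = (23.160430, -17.452636)
h = r sin θ − e = -17.452636 − 10 = -27.452636
sin φ = h / L = -27.452636 / 118 = -0.23264945
φ = arcsin(-0.23264945) = -13.453107°

-13.4531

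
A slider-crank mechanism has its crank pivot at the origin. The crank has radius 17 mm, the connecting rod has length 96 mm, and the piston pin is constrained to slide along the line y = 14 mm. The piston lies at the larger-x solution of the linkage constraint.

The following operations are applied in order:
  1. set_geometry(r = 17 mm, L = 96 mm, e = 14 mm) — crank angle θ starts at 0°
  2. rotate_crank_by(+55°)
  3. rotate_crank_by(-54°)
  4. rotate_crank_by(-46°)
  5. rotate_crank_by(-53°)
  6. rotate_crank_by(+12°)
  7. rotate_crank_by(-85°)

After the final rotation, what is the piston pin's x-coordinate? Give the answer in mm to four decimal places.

set_geometry: r = 17 mm, L = 96 mm, e = 14 mm; θ ← 0°
rotate_crank_by(+55°): θ ← 0° +55° = 55°
rotate_crank_by(-54°): θ ← 55° -54° = 1°
rotate_crank_by(-46°): θ ← 1° -46° = -45°
rotate_crank_by(-53°): θ ← -45° -53° = -98°
rotate_crank_by(+12°): θ ← -98° +12° = -86°
rotate_crank_by(-85°): θ ← -86° -85° = -171°
crank pin P = (r cos θ, r sin θ) = (-16.790702, -2.659386)
h = r sin θ − e = -2.659386 − 14 = -16.659386
x = r cos θ + √(L² − h²) = -16.790702 + √(9216.0 − 277.5351) = -16.790702 + 94.543455 = 77.752753

77.7528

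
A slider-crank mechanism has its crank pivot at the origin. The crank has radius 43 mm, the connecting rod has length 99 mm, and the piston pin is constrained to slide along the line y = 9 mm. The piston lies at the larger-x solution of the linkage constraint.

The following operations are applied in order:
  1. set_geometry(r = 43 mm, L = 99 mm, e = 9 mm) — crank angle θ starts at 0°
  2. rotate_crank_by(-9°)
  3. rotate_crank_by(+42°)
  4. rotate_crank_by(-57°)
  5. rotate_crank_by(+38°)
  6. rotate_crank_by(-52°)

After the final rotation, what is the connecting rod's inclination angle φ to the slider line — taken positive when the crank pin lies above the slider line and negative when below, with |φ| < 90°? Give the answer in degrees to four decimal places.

-20.9969

set_geometry: r = 43 mm, L = 99 mm, e = 9 mm; θ ← 0°
rotate_crank_by(-9°): θ ← 0° -9° = -9°
rotate_crank_by(+42°): θ ← -9° +42° = 33°
rotate_crank_by(-57°): θ ← 33° -57° = -24°
rotate_crank_by(+38°): θ ← -24° +38° = 14°
rotate_crank_by(-52°): θ ← 14° -52° = -38°
crank pin P = (r cos θ, r sin θ) = (33.884462, -26.473443)
h = r sin θ − e = -26.473443 − 9 = -35.473443
sin φ = h / L = -35.473443 / 99 = -0.35831761
φ = arcsin(-0.35831761) = -20.996911°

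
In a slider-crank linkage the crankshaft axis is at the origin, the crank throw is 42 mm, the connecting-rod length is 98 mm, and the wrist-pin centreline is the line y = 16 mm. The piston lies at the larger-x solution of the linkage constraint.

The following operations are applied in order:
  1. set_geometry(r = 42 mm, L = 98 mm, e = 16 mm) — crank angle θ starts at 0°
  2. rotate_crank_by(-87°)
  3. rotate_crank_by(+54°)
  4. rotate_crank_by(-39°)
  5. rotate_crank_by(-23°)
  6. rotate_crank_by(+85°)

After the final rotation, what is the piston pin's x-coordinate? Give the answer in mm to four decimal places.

set_geometry: r = 42 mm, L = 98 mm, e = 16 mm; θ ← 0°
rotate_crank_by(-87°): θ ← 0° -87° = -87°
rotate_crank_by(+54°): θ ← -87° +54° = -33°
rotate_crank_by(-39°): θ ← -33° -39° = -72°
rotate_crank_by(-23°): θ ← -72° -23° = -95°
rotate_crank_by(+85°): θ ← -95° +85° = -10°
crank pin P = (r cos θ, r sin θ) = (41.361926, -7.293223)
h = r sin θ − e = -7.293223 − 16 = -23.293223
x = r cos θ + √(L² − h²) = 41.361926 + √(9604.0 − 542.5743) = 41.361926 + 95.191521 = 136.553447

136.5534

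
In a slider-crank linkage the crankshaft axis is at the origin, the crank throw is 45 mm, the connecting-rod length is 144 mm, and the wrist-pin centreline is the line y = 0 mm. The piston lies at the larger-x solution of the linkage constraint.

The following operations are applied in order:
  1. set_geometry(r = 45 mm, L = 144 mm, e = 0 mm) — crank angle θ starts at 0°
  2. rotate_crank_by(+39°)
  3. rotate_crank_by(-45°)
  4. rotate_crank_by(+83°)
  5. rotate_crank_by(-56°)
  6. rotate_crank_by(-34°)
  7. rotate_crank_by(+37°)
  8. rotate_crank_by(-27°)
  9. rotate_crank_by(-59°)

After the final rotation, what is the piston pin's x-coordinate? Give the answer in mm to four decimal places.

set_geometry: r = 45 mm, L = 144 mm, e = 0 mm; θ ← 0°
rotate_crank_by(+39°): θ ← 0° +39° = 39°
rotate_crank_by(-45°): θ ← 39° -45° = -6°
rotate_crank_by(+83°): θ ← -6° +83° = 77°
rotate_crank_by(-56°): θ ← 77° -56° = 21°
rotate_crank_by(-34°): θ ← 21° -34° = -13°
rotate_crank_by(+37°): θ ← -13° +37° = 24°
rotate_crank_by(-27°): θ ← 24° -27° = -3°
rotate_crank_by(-59°): θ ← -3° -59° = -62°
crank pin P = (r cos θ, r sin θ) = (21.126220, -39.732642)
h = r sin θ − e = -39.732642 − 0 = -39.732642
x = r cos θ + √(L² − h²) = 21.126220 + √(20736.0 − 1578.6828) = 21.126220 + 138.409961 = 159.536181

159.5362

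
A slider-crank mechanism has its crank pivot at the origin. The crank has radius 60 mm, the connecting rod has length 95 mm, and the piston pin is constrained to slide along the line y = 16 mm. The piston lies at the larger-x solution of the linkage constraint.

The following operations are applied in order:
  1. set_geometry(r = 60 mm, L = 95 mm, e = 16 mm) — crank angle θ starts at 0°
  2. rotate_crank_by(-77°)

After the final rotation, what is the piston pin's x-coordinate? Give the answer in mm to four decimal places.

72.4918

set_geometry: r = 60 mm, L = 95 mm, e = 16 mm; θ ← 0°
rotate_crank_by(-77°): θ ← 0° -77° = -77°
crank pin P = (r cos θ, r sin θ) = (13.497063, -58.462204)
h = r sin θ − e = -58.462204 − 16 = -74.462204
x = r cos θ + √(L² − h²) = 13.497063 + √(9025.0 − 5544.6198) = 13.497063 + 58.994747 = 72.491810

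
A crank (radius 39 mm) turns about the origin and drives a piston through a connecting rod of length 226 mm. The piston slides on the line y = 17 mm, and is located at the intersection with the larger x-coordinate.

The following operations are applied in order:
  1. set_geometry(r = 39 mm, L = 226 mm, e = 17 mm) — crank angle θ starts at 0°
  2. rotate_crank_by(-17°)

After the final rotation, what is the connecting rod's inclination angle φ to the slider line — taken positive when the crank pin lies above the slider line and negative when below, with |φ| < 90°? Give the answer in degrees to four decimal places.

set_geometry: r = 39 mm, L = 226 mm, e = 17 mm; θ ← 0°
rotate_crank_by(-17°): θ ← 0° -17° = -17°
crank pin P = (r cos θ, r sin θ) = (37.295885, -11.402496)
h = r sin θ − e = -11.402496 − 17 = -28.402496
sin φ = h / L = -28.402496 / 226 = -0.12567476
φ = arcsin(-0.12567476) = -7.219724°

-7.2197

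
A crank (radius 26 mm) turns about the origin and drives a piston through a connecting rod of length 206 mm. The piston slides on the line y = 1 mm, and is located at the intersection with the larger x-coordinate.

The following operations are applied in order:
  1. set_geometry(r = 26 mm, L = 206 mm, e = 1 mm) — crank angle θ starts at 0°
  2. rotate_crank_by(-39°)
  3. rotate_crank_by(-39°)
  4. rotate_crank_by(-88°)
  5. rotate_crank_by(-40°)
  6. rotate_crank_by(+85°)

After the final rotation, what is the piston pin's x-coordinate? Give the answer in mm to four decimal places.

set_geometry: r = 26 mm, L = 206 mm, e = 1 mm; θ ← 0°
rotate_crank_by(-39°): θ ← 0° -39° = -39°
rotate_crank_by(-39°): θ ← -39° -39° = -78°
rotate_crank_by(-88°): θ ← -78° -88° = -166°
rotate_crank_by(-40°): θ ← -166° -40° = -206°
rotate_crank_by(+85°): θ ← -206° +85° = -121°
crank pin P = (r cos θ, r sin θ) = (-13.390990, -22.286350)
h = r sin θ − e = -22.286350 − 1 = -23.286350
x = r cos θ + √(L² − h²) = -13.390990 + √(42436.0 − 542.2541) = -13.390990 + 204.679618 = 191.288628

191.2886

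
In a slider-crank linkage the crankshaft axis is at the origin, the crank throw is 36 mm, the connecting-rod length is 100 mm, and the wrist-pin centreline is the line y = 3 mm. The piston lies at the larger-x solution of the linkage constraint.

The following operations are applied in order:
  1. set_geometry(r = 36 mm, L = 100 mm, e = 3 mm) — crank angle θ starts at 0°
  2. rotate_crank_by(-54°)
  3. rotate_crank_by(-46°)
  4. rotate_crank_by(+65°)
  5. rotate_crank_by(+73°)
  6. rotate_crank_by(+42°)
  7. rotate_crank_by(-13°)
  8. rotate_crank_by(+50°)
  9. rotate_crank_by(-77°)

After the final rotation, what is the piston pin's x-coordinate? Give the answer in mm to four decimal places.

set_geometry: r = 36 mm, L = 100 mm, e = 3 mm; θ ← 0°
rotate_crank_by(-54°): θ ← 0° -54° = -54°
rotate_crank_by(-46°): θ ← -54° -46° = -100°
rotate_crank_by(+65°): θ ← -100° +65° = -35°
rotate_crank_by(+73°): θ ← -35° +73° = 38°
rotate_crank_by(+42°): θ ← 38° +42° = 80°
rotate_crank_by(-13°): θ ← 80° -13° = 67°
rotate_crank_by(+50°): θ ← 67° +50° = 117°
rotate_crank_by(-77°): θ ← 117° -77° = 40°
crank pin P = (r cos θ, r sin θ) = (27.577600, 23.140354)
h = r sin θ − e = 23.140354 − 3 = 20.140354
x = r cos θ + √(L² − h²) = 27.577600 + √(10000.0 − 405.6339) = 27.577600 + 97.950835 = 125.528435

125.5284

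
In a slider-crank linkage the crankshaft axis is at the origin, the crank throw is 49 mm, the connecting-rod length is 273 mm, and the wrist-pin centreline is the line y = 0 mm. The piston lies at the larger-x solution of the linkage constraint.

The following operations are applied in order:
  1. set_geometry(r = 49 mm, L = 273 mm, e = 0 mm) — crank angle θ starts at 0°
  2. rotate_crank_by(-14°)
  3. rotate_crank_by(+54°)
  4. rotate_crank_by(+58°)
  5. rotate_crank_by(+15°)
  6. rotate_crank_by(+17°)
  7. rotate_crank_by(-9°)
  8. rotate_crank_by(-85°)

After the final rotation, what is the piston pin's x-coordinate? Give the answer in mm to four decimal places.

set_geometry: r = 49 mm, L = 273 mm, e = 0 mm; θ ← 0°
rotate_crank_by(-14°): θ ← 0° -14° = -14°
rotate_crank_by(+54°): θ ← -14° +54° = 40°
rotate_crank_by(+58°): θ ← 40° +58° = 98°
rotate_crank_by(+15°): θ ← 98° +15° = 113°
rotate_crank_by(+17°): θ ← 113° +17° = 130°
rotate_crank_by(-9°): θ ← 130° -9° = 121°
rotate_crank_by(-85°): θ ← 121° -85° = 36°
crank pin P = (r cos θ, r sin θ) = (39.641833, 28.801477)
h = r sin θ − e = 28.801477 − 0 = 28.801477
x = r cos θ + √(L² − h²) = 39.641833 + √(74529.0 − 829.5251) = 39.641833 + 271.476472 = 311.118305

311.1183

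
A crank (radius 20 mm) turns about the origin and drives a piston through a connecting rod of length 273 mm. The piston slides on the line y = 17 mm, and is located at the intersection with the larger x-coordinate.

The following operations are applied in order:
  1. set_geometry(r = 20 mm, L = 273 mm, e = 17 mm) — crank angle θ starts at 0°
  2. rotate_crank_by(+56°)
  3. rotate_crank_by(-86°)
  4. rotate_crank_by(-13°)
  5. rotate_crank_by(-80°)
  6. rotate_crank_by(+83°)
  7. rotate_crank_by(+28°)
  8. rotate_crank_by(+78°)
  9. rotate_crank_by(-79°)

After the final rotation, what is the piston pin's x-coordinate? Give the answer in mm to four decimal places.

291.6396

set_geometry: r = 20 mm, L = 273 mm, e = 17 mm; θ ← 0°
rotate_crank_by(+56°): θ ← 0° +56° = 56°
rotate_crank_by(-86°): θ ← 56° -86° = -30°
rotate_crank_by(-13°): θ ← -30° -13° = -43°
rotate_crank_by(-80°): θ ← -43° -80° = -123°
rotate_crank_by(+83°): θ ← -123° +83° = -40°
rotate_crank_by(+28°): θ ← -40° +28° = -12°
rotate_crank_by(+78°): θ ← -12° +78° = 66°
rotate_crank_by(-79°): θ ← 66° -79° = -13°
crank pin P = (r cos θ, r sin θ) = (19.487401, -4.499021)
h = r sin θ − e = -4.499021 − 17 = -21.499021
x = r cos θ + √(L² − h²) = 19.487401 + √(74529.0 − 462.2079) = 19.487401 + 272.152149 = 291.639550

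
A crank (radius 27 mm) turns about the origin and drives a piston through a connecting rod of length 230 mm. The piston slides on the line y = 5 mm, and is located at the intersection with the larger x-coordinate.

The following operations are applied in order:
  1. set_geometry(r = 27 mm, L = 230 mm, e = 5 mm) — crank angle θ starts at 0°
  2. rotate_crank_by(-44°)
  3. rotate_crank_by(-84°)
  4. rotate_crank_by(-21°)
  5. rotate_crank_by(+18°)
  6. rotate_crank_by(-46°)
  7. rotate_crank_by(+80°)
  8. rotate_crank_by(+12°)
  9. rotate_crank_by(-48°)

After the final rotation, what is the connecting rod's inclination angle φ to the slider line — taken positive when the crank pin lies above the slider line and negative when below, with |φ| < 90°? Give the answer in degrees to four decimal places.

-6.1766

set_geometry: r = 27 mm, L = 230 mm, e = 5 mm; θ ← 0°
rotate_crank_by(-44°): θ ← 0° -44° = -44°
rotate_crank_by(-84°): θ ← -44° -84° = -128°
rotate_crank_by(-21°): θ ← -128° -21° = -149°
rotate_crank_by(+18°): θ ← -149° +18° = -131°
rotate_crank_by(-46°): θ ← -131° -46° = -177°
rotate_crank_by(+80°): θ ← -177° +80° = -97°
rotate_crank_by(+12°): θ ← -97° +12° = -85°
rotate_crank_by(-48°): θ ← -85° -48° = -133°
crank pin P = (r cos θ, r sin θ) = (-18.413956, -19.746550)
h = r sin θ − e = -19.746550 − 5 = -24.746550
sin φ = h / L = -24.746550 / 230 = -0.10759370
φ = arcsin(-0.10759370) = -6.176621°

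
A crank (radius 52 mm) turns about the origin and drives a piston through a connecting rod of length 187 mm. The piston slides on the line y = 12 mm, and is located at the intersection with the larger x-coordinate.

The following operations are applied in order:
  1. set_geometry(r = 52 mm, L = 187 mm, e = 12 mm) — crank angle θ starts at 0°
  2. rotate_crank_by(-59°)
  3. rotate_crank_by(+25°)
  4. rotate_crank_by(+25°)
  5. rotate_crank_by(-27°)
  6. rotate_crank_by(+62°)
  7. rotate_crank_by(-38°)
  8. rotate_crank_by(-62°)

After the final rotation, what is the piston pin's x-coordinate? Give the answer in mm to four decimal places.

set_geometry: r = 52 mm, L = 187 mm, e = 12 mm; θ ← 0°
rotate_crank_by(-59°): θ ← 0° -59° = -59°
rotate_crank_by(+25°): θ ← -59° +25° = -34°
rotate_crank_by(+25°): θ ← -34° +25° = -9°
rotate_crank_by(-27°): θ ← -9° -27° = -36°
rotate_crank_by(+62°): θ ← -36° +62° = 26°
rotate_crank_by(-38°): θ ← 26° -38° = -12°
rotate_crank_by(-62°): θ ← -12° -62° = -74°
crank pin P = (r cos θ, r sin θ) = (14.333143, -49.985608)
h = r sin θ − e = -49.985608 − 12 = -61.985608
x = r cos θ + √(L² − h²) = 14.333143 + √(34969.0 − 3842.2156) = 14.333143 + 176.427845 = 190.760987

190.7610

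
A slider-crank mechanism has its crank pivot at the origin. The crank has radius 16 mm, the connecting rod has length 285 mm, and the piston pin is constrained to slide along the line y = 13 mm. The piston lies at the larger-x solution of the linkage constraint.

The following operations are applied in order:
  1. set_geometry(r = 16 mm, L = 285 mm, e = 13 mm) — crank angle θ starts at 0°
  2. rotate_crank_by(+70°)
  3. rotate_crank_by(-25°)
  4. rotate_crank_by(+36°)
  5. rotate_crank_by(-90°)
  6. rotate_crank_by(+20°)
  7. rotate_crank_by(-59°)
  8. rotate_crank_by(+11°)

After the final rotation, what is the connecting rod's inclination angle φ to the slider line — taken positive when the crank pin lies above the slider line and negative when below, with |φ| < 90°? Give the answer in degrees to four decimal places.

set_geometry: r = 16 mm, L = 285 mm, e = 13 mm; θ ← 0°
rotate_crank_by(+70°): θ ← 0° +70° = 70°
rotate_crank_by(-25°): θ ← 70° -25° = 45°
rotate_crank_by(+36°): θ ← 45° +36° = 81°
rotate_crank_by(-90°): θ ← 81° -90° = -9°
rotate_crank_by(+20°): θ ← -9° +20° = 11°
rotate_crank_by(-59°): θ ← 11° -59° = -48°
rotate_crank_by(+11°): θ ← -48° +11° = -37°
crank pin P = (r cos θ, r sin θ) = (12.778168, -9.629040)
h = r sin θ − e = -9.629040 − 13 = -22.629040
sin φ = h / L = -22.629040 / 285 = -0.07940014
φ = arcsin(-0.07940014) = -4.554087°

-4.5541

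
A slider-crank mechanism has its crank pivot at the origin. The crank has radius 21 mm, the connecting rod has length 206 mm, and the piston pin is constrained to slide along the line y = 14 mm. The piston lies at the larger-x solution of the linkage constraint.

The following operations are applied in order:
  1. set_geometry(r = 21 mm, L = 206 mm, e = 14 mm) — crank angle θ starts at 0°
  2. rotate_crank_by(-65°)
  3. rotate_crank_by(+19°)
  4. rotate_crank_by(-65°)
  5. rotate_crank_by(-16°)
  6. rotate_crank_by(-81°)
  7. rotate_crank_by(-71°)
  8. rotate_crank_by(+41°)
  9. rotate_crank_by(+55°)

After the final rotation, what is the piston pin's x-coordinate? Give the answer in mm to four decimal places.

set_geometry: r = 21 mm, L = 206 mm, e = 14 mm; θ ← 0°
rotate_crank_by(-65°): θ ← 0° -65° = -65°
rotate_crank_by(+19°): θ ← -65° +19° = -46°
rotate_crank_by(-65°): θ ← -46° -65° = -111°
rotate_crank_by(-16°): θ ← -111° -16° = -127°
rotate_crank_by(-81°): θ ← -127° -81° = -208°
rotate_crank_by(-71°): θ ← -208° -71° = -279°
rotate_crank_by(+41°): θ ← -279° +41° = -238°
rotate_crank_by(+55°): θ ← -238° +55° = -183°
crank pin P = (r cos θ, r sin θ) = (-20.971220, 1.099055)
h = r sin θ − e = 1.099055 − 14 = -12.900945
x = r cos θ + √(L² − h²) = -20.971220 + √(42436.0 − 166.4344) = -20.971220 + 205.595636 = 184.624416

184.6244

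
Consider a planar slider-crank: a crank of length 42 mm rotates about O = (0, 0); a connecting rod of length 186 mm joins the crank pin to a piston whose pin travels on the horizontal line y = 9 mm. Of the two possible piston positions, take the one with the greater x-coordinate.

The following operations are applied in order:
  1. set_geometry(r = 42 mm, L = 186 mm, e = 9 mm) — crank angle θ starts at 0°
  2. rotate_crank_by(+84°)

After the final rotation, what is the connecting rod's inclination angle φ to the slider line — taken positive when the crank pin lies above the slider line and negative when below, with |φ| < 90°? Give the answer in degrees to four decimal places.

10.1475

set_geometry: r = 42 mm, L = 186 mm, e = 9 mm; θ ← 0°
rotate_crank_by(+84°): θ ← 0° +84° = 84°
crank pin P = (r cos θ, r sin θ) = (4.390195, 41.769920)
h = r sin θ − e = 41.769920 − 9 = 32.769920
sin φ = h / L = 32.769920 / 186 = 0.17618236
φ = arcsin(0.17618236) = 10.147472°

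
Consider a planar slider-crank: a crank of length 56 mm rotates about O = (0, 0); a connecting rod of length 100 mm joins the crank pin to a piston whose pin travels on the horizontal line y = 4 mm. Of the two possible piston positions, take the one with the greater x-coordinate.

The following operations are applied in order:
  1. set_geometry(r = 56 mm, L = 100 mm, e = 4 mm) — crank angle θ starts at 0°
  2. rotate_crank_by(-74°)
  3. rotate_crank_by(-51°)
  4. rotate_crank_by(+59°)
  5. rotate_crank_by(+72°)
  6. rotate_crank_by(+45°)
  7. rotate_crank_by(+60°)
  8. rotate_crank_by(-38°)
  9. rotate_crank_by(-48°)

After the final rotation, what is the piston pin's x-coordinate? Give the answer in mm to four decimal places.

148.8003

set_geometry: r = 56 mm, L = 100 mm, e = 4 mm; θ ← 0°
rotate_crank_by(-74°): θ ← 0° -74° = -74°
rotate_crank_by(-51°): θ ← -74° -51° = -125°
rotate_crank_by(+59°): θ ← -125° +59° = -66°
rotate_crank_by(+72°): θ ← -66° +72° = 6°
rotate_crank_by(+45°): θ ← 6° +45° = 51°
rotate_crank_by(+60°): θ ← 51° +60° = 111°
rotate_crank_by(-38°): θ ← 111° -38° = 73°
rotate_crank_by(-48°): θ ← 73° -48° = 25°
crank pin P = (r cos θ, r sin θ) = (50.753236, 23.666623)
h = r sin θ − e = 23.666623 − 4 = 19.666623
x = r cos θ + √(L² − h²) = 50.753236 + √(10000.0 − 386.7760) = 50.753236 + 98.047050 = 148.800286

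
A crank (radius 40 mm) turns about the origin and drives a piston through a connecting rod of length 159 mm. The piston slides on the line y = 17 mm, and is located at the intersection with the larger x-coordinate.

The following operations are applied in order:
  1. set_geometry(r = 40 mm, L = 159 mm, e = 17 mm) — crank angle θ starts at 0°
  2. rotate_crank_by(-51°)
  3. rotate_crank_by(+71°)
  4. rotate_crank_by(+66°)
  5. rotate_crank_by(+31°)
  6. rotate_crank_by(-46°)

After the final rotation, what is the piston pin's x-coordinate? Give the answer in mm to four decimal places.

170.6536

set_geometry: r = 40 mm, L = 159 mm, e = 17 mm; θ ← 0°
rotate_crank_by(-51°): θ ← 0° -51° = -51°
rotate_crank_by(+71°): θ ← -51° +71° = 20°
rotate_crank_by(+66°): θ ← 20° +66° = 86°
rotate_crank_by(+31°): θ ← 86° +31° = 117°
rotate_crank_by(-46°): θ ← 117° -46° = 71°
crank pin P = (r cos θ, r sin θ) = (13.022726, 37.820743)
h = r sin θ − e = 37.820743 − 17 = 20.820743
x = r cos θ + √(L² − h²) = 13.022726 + √(25281.0 − 433.5033) = 13.022726 + 157.630887 = 170.653614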